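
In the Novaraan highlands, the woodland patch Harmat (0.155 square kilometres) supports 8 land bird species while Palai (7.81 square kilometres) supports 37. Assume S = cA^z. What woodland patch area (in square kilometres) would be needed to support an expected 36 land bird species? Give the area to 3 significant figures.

7.28 square kilometres

z = ln(37/8) / ln(7.81/0.155) = 1.5315 / 3.9197 = 0.3907
c = 8 / 0.155^0.3907 = 8 / 0.4827 = 16.57
A = (36/16.57)^(1/0.3907) ⇒ ln A = ln(2.172)/0.3907 = 1.9853
A = e^1.9853 ≈ 7.281 square kilometres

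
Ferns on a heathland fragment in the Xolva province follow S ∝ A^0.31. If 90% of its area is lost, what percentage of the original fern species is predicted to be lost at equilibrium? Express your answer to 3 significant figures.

S_new/S_old = (A_new/A_old)^z = 0.1^0.31
= exp(0.31 × ln 0.1) = exp(0.31 × -2.3026) = exp(-0.7138) ≈ 0.4898
Fraction lost = 1 − 0.4898 = 0.5102

51.0%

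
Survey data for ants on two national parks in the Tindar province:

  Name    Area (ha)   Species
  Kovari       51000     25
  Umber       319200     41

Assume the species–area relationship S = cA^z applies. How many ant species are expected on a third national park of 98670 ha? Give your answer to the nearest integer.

z = ln(41/25) / ln(319200/51000) = 0.4947 / 1.8340 = 0.2697
c = 25 / 51000^0.2697 = 25 / 18.61 = 1.343
S₃ = 1.343 × 98670^0.2697 = 1.343 × 22.24 ≈ 29.87

30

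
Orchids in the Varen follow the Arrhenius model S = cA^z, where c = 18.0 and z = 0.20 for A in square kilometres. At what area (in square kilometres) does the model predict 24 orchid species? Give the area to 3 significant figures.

24 = 18 × A^0.2  ⇒  A^0.2 = 24/18 = 1.333
ln A = ln(1.333) / 0.2 = 0.2877 / 0.2 = 1.4384
A = e^1.4384 ≈ 4.214 square kilometres

4.21 square kilometres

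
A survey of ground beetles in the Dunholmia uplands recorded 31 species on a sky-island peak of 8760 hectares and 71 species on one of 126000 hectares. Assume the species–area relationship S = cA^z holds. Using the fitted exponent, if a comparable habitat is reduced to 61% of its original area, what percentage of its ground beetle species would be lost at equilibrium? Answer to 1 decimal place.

z = ln(71/31) / ln(126000/8760) = 0.8287 / 2.6661 = 0.3108
S_new/S_old = (A_new/A_old)^z = 0.61^0.3108 = exp(0.3108 × -0.4943) = 0.8576
Fraction lost = 1 − 0.8576 = 0.1424

14.2%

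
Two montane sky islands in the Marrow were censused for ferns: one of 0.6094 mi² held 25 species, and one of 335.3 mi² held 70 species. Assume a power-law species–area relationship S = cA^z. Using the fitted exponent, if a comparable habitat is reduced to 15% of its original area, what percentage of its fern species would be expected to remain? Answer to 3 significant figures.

z = ln(70/25) / ln(335.3/0.6094) = 1.0296 / 6.3103 = 0.1632
S_new/S_old = (A_new/A_old)^z = 0.15^0.1632 = exp(0.1632 × -1.8971) = 0.7338

73.4%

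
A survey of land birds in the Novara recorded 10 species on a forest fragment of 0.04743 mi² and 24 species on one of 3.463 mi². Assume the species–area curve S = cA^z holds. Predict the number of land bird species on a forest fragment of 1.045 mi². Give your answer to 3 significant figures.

z = ln(24/10) / ln(3.463/0.04743) = 0.8755 / 4.2906 = 0.2040
c = 10 / 0.04743^0.2040 = 10 / 0.5369 = 18.63
S₃ = 18.63 × 1.045^0.2040 = 18.63 × 1.009 ≈ 18.79

18.8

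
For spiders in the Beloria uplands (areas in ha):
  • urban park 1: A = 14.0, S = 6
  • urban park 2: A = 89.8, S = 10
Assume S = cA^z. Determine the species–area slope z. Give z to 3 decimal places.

Taking logs: ln S = ln c + z ln A, so z = (ln S₂ − ln S₁)/(ln A₂ − ln A₁).
z = ln(10/6) / ln(89.8/14) = ln(1.667) / ln(6.414) = 0.5108 / 1.8585 = 0.2749

0.275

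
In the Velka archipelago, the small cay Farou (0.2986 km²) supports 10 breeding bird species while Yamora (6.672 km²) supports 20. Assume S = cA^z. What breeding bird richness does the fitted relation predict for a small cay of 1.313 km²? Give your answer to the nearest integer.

z = ln(20/10) / ln(6.672/0.2986) = 0.6931 / 3.1066 = 0.2231
c = 10 / 0.2986^0.2231 = 10 / 0.7636 = 13.1
S₃ = 13.1 × 1.313^0.2231 = 13.1 × 1.063 ≈ 13.92

14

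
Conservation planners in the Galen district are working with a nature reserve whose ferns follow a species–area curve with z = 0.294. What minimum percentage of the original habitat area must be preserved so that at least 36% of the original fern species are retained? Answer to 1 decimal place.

3.1%

Need (A_new/A_old)^0.294 = 0.36, so A_new/A_old = 0.36^(1/0.294) = 0.36^3.401
ln(A_new/A_old) = ln 0.36 / 0.294 = -1.0217 / 0.294 = -3.4750
A_new/A_old = e^-3.4750 ≈ 0.03096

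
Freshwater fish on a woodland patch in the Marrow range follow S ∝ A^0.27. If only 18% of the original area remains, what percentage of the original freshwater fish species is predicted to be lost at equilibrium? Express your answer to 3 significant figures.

37.1%

S_new/S_old = (A_new/A_old)^z = 0.18^0.27
= exp(0.27 × ln 0.18) = exp(0.27 × -1.7148) = exp(-0.4630) ≈ 0.6294
Fraction lost = 1 − 0.6294 = 0.3706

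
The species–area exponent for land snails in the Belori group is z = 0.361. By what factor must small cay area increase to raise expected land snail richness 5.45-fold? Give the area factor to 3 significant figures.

110

(A₂/A₁)^0.361 = 5.45, so A₂/A₁ = 5.45^(1/0.361) = 5.45^2.77
ln(A₂/A₁) = ln 5.45 / 0.361 = 1.6956 / 0.361 = 4.6970
A₂/A₁ = e^4.6970 ≈ 109.6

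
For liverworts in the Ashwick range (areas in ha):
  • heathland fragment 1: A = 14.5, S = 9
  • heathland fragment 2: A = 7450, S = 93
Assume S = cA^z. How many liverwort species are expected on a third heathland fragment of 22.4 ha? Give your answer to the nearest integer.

11

z = ln(93/9) / ln(7450/14.5) = 2.3354 / 6.2418 = 0.3741
c = 9 / 14.5^0.3741 = 9 / 2.72 = 3.309
S₃ = 3.309 × 22.4^0.3741 = 3.309 × 3.2 ≈ 10.59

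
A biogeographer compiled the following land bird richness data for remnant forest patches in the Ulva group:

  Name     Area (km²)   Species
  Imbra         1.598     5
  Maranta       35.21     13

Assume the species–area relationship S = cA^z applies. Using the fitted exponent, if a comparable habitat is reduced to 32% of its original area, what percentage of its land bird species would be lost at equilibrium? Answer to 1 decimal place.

z = ln(13/5) / ln(35.21/1.598) = 0.9555 / 3.0926 = 0.3090
S_new/S_old = (A_new/A_old)^z = 0.32^0.3090 = exp(0.3090 × -1.1394) = 0.7032
Fraction lost = 1 − 0.7032 = 0.2968

29.7%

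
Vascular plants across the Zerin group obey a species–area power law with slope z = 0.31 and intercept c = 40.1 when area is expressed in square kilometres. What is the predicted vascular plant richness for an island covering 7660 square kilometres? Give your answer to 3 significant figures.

S = 40.1 × 7660^0.31
ln S = ln 40.1 + 0.31 × ln 7660 = 3.6914 + 0.31 × 8.9438 = 6.4639
S = e^6.4639 ≈ 641.6

642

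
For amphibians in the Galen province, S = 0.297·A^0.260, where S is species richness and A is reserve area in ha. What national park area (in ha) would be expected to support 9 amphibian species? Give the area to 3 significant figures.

499000 ha

9 = 0.297 × A^0.26  ⇒  A^0.26 = 9/0.297 = 30.3
ln A = ln(30.3) / 0.26 = 3.4112 / 0.26 = 13.1202
A = e^13.1202 ≈ 498911 ha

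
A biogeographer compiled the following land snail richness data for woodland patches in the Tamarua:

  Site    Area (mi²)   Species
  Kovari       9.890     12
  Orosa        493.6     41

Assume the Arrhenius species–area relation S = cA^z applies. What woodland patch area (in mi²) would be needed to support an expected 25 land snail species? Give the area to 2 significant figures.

z = ln(41/12) / ln(493.6/9.89) = 1.2287 / 3.9102 = 0.3142
c = 12 / 9.89^0.3142 = 12 / 2.055 = 5.841
A = (25/5.841)^(1/0.3142) ⇒ ln A = ln(4.28)/0.3142 = 4.6274
A = e^4.6274 ≈ 102.2 mi²

100 mi²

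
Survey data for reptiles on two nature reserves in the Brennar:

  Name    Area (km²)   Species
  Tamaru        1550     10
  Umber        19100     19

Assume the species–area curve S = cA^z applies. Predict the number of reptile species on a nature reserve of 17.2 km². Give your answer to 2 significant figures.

3.2

z = ln(19/10) / ln(19100/1550) = 0.6419 / 2.5114 = 0.2556
c = 10 / 1550^0.2556 = 10 / 6.537 = 1.53
S₃ = 1.53 × 17.2^0.2556 = 1.53 × 2.069 ≈ 3.165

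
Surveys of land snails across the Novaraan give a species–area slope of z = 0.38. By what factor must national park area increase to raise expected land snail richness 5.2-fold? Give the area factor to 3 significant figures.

(A₂/A₁)^0.38 = 5.2, so A₂/A₁ = 5.2^(1/0.38) = 5.2^2.632
ln(A₂/A₁) = ln 5.2 / 0.38 = 1.6487 / 0.38 = 4.3386
A₂/A₁ = e^4.3386 ≈ 76.6

76.6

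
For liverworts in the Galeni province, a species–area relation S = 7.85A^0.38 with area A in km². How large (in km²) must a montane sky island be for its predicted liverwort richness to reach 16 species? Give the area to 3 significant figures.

6.51 km²

16 = 7.85 × A^0.38  ⇒  A^0.38 = 16/7.85 = 2.038
ln A = ln(2.038) / 0.38 = 0.7121 / 0.38 = 1.8739
A = e^1.8739 ≈ 6.514 km²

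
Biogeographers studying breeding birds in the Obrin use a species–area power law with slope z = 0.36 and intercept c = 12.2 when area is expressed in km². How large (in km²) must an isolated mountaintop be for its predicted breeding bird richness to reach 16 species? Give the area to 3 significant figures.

2.12 km²

16 = 12.2 × A^0.36  ⇒  A^0.36 = 16/12.2 = 1.311
ln A = ln(1.311) / 0.36 = 0.2712 / 0.36 = 0.7532
A = e^0.7532 ≈ 2.124 km²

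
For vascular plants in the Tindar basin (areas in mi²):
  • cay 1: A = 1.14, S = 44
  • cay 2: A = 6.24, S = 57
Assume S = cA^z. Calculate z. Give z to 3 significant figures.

Taking logs: ln S = ln c + z ln A, so z = (ln S₂ − ln S₁)/(ln A₂ − ln A₁).
z = ln(57/44) / ln(6.24/1.14) = ln(1.295) / ln(5.474) = 0.2589 / 1.7000 = 0.1523

0.152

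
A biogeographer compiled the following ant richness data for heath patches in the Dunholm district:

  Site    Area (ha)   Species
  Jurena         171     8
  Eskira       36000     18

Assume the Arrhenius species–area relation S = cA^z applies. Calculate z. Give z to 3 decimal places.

0.152

Taking logs: ln S = ln c + z ln A, so z = (ln S₂ − ln S₁)/(ln A₂ − ln A₁).
z = ln(18/8) / ln(36000/171) = ln(2.25) / ln(210.5) = 0.8109 / 5.3496 = 0.1516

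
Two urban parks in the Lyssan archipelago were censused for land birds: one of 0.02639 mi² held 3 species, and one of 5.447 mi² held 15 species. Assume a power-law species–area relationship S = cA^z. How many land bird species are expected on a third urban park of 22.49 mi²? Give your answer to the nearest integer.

z = ln(15/3) / ln(5.447/0.02639) = 1.6094 / 5.3298 = 0.3020
c = 3 / 0.02639^0.3020 = 3 / 0.3337 = 8.991
S₃ = 8.991 × 22.49^0.3020 = 8.991 × 2.56 ≈ 23.02

23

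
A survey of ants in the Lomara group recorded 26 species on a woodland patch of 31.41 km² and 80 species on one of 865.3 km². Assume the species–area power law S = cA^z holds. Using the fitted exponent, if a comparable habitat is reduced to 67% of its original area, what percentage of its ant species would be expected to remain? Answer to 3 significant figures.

z = ln(80/26) / ln(865.3/31.41) = 1.1239 / 3.3159 = 0.3389
S_new/S_old = (A_new/A_old)^z = 0.67^0.3389 = exp(0.3389 × -0.4005) = 0.8731

87.3%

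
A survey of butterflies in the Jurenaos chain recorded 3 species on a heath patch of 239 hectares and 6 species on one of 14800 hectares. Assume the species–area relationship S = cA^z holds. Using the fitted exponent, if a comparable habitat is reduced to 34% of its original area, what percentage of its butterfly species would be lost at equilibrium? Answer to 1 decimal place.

16.6%

z = ln(6/3) / ln(14800/239) = 0.6931 / 4.1259 = 0.1680
S_new/S_old = (A_new/A_old)^z = 0.34^0.1680 = exp(0.1680 × -1.0788) = 0.8342
Fraction lost = 1 − 0.8342 = 0.1658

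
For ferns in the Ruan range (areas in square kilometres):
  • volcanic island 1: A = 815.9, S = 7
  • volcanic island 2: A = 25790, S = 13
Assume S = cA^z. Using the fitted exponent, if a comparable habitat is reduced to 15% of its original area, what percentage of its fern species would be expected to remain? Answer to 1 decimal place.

z = ln(13/7) / ln(25790/815.9) = 0.6190 / 3.4535 = 0.1793
S_new/S_old = (A_new/A_old)^z = 0.15^0.1793 = exp(0.1793 × -1.8971) = 0.7117

71.2%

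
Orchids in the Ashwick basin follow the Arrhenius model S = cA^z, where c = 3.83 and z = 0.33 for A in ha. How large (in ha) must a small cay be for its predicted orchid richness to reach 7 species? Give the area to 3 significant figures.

6.22 ha

7 = 3.83 × A^0.33  ⇒  A^0.33 = 7/3.83 = 1.828
ln A = ln(1.828) / 0.33 = 0.6030 / 0.33 = 1.8274
A = e^1.8274 ≈ 6.218 ha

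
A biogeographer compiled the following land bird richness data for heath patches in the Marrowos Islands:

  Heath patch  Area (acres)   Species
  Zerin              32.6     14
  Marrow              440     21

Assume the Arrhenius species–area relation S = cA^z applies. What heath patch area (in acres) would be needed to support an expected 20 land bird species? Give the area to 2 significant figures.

z = ln(21/14) / ln(440/32.6) = 0.4055 / 2.6025 = 0.1558
c = 14 / 32.6^0.1558 = 14 / 1.721 = 8.135
A = (20/8.135)^(1/0.1558) ⇒ ln A = ln(2.458)/0.1558 = 5.7736
A = e^5.7736 ≈ 321.7 acres

320 acres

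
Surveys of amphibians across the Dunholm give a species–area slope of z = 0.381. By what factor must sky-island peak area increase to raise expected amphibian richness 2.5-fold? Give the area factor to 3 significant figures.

11.1

(A₂/A₁)^0.381 = 2.5, so A₂/A₁ = 2.5^(1/0.381) = 2.5^2.625
ln(A₂/A₁) = ln 2.5 / 0.381 = 0.9163 / 0.381 = 2.4050
A₂/A₁ = e^2.4050 ≈ 11.08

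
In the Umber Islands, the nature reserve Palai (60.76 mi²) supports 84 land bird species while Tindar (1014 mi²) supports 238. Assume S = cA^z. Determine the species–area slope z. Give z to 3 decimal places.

0.370

Taking logs: ln S = ln c + z ln A, so z = (ln S₂ − ln S₁)/(ln A₂ − ln A₁).
z = ln(238/84) / ln(1014/60.76) = ln(2.833) / ln(16.69) = 1.0415 / 2.8147 = 0.3700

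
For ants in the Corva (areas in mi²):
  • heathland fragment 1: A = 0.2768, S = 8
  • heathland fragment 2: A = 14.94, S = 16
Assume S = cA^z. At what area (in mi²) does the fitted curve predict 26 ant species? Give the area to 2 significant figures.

z = ln(16/8) / ln(14.94/0.2768) = 0.6931 / 3.9885 = 0.1738
c = 8 / 0.2768^0.1738 = 8 / 0.7999 = 10
A = (26/10)^(1/0.1738) ⇒ ln A = ln(2.6)/0.1738 = 5.4977
A = e^5.4977 ≈ 244.1 mi²

240 mi²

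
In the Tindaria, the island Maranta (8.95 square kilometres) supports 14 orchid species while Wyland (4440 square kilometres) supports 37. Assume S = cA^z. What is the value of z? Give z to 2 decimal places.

Taking logs: ln S = ln c + z ln A, so z = (ln S₂ − ln S₁)/(ln A₂ − ln A₁).
z = ln(37/14) / ln(4440/8.95) = ln(2.643) / ln(496.1) = 0.9719 / 6.2068 = 0.1566

0.16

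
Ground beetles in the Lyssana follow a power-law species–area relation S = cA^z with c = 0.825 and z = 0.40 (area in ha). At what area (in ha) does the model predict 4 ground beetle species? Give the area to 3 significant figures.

4 = 0.825 × A^0.4  ⇒  A^0.4 = 4/0.825 = 4.848
ln A = ln(4.848) / 0.4 = 1.5787 / 0.4 = 3.9467
A = e^3.9467 ≈ 51.76 ha

51.8 ha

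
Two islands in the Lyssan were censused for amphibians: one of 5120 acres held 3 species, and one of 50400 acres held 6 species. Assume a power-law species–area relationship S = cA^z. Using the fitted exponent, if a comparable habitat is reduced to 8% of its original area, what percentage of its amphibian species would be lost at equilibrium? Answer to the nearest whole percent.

53%

z = ln(6/3) / ln(50400/5120) = 0.6931 / 2.2868 = 0.3031
S_new/S_old = (A_new/A_old)^z = 0.08^0.3031 = exp(0.3031 × -2.5257) = 0.4651
Fraction lost = 1 − 0.4651 = 0.5349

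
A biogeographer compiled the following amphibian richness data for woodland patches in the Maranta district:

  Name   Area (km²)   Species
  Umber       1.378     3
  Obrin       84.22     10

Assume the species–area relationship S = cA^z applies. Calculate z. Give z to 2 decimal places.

0.29

Taking logs: ln S = ln c + z ln A, so z = (ln S₂ − ln S₁)/(ln A₂ − ln A₁).
z = ln(10/3) / ln(84.22/1.378) = ln(3.333) / ln(61.12) = 1.2040 / 4.1128 = 0.2927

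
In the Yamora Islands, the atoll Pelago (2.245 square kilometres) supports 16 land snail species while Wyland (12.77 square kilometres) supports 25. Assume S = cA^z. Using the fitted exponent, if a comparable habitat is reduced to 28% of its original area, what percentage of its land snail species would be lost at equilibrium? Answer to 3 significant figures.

z = ln(25/16) / ln(12.77/2.245) = 0.4463 / 1.7384 = 0.2567
S_new/S_old = (A_new/A_old)^z = 0.28^0.2567 = exp(0.2567 × -1.2730) = 0.7212
Fraction lost = 1 − 0.7212 = 0.2788

27.9%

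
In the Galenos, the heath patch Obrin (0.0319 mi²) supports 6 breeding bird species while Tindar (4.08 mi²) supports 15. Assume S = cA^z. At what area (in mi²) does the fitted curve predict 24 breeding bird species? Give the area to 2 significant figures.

49 mi²

z = ln(15/6) / ln(4.08/0.0319) = 0.9163 / 4.8512 = 0.1889
c = 6 / 0.0319^0.1889 = 6 / 0.5217 = 11.5
A = (24/11.5)^(1/0.1889) ⇒ ln A = ln(2.087)/0.1889 = 3.8945
A = e^3.8945 ≈ 49.13 mi²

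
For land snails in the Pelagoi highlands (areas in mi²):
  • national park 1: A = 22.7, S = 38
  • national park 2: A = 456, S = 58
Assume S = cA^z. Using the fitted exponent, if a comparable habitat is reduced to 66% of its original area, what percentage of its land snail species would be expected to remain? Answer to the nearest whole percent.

z = ln(58/38) / ln(456/22.7) = 0.4229 / 3.0001 = 0.1409
S_new/S_old = (A_new/A_old)^z = 0.66^0.1409 = exp(0.1409 × -0.4155) = 0.9431

94%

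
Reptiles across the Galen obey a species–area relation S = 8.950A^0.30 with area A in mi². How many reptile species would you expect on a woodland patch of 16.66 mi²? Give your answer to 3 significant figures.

20.8

S = 8.95 × 16.66^0.3 = 8.95 × 2.325 ≈ 20.81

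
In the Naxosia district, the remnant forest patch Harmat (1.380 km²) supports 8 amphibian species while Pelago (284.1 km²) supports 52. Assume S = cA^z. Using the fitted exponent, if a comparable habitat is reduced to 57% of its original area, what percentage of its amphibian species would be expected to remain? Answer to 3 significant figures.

82.1%

z = ln(52/8) / ln(284.1/1.38) = 1.8718 / 5.3272 = 0.3514
S_new/S_old = (A_new/A_old)^z = 0.57^0.3514 = exp(0.3514 × -0.5621) = 0.8208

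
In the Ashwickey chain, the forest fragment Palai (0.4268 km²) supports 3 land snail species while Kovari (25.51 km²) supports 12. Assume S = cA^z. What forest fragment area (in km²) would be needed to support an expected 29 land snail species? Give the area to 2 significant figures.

340 km²

z = ln(12/3) / ln(25.51/0.4268) = 1.3863 / 4.0905 = 0.3389
c = 3 / 0.4268^0.3389 = 3 / 0.7493 = 4.004
A = (29/4.004)^(1/0.3389) ⇒ ln A = ln(7.244)/0.3389 = 5.8427
A = e^5.8427 ≈ 344.7 km²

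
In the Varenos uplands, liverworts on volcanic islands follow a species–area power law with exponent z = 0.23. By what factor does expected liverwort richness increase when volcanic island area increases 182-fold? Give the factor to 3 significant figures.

3.31

S₂/S₁ = (A₂/A₁)^z = 182^0.23
ln(S₂/S₁) = 0.23 × ln 182 = 0.23 × 5.2040 = 1.1969
S₂/S₁ = e^1.1969 ≈ 3.31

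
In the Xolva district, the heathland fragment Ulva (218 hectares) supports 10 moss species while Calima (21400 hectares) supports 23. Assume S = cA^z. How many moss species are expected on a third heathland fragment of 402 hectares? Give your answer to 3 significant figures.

z = ln(23/10) / ln(21400/218) = 0.8329 / 4.5867 = 0.1816
c = 10 / 218^0.1816 = 10 / 2.659 = 3.761
S₃ = 3.761 × 402^0.1816 = 3.761 × 2.971 ≈ 11.18

11.2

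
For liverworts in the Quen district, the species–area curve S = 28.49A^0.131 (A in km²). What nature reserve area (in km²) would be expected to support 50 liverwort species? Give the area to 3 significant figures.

73.2 km²

50 = 28.49 × A^0.131  ⇒  A^0.131 = 50/28.49 = 1.755
ln A = ln(1.755) / 0.131 = 0.5625 / 0.131 = 4.2937
A = e^4.2937 ≈ 73.23 km²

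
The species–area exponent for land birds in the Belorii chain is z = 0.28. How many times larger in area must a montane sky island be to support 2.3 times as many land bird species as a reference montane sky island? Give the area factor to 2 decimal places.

(A₂/A₁)^0.28 = 2.3, so A₂/A₁ = 2.3^(1/0.28) = 2.3^3.571
ln(A₂/A₁) = ln 2.3 / 0.28 = 0.8329 / 0.28 = 2.9747
A₂/A₁ = e^2.9747 ≈ 19.58

19.58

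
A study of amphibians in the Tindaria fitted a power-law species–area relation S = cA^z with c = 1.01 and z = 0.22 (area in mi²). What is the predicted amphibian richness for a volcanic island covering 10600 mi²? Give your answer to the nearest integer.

8

S = 1.01 × 10600^0.22 = 1.01 × 7.684 ≈ 7.76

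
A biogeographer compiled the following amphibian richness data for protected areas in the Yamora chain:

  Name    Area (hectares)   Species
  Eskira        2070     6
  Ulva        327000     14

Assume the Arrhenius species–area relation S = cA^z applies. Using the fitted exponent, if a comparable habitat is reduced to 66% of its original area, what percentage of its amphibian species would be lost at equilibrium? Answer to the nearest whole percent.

7%

z = ln(14/6) / ln(327000/2070) = 0.8473 / 5.0624 = 0.1674
S_new/S_old = (A_new/A_old)^z = 0.66^0.1674 = exp(0.1674 × -0.4155) = 0.9328
Fraction lost = 1 − 0.9328 = 0.06718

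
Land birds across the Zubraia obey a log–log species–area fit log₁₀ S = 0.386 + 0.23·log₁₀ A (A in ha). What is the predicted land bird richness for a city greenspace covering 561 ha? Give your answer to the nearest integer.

10

S = 2.432 × 561^0.23
ln S = ln 2.432 + 0.23 × ln 561 = 0.8888 + 0.23 × 6.3297 = 2.3446
S = e^2.3446 ≈ 10.43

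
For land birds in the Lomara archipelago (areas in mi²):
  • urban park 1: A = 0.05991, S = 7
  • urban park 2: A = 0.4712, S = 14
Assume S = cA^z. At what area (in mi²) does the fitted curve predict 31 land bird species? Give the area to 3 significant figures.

z = ln(14/7) / ln(0.4712/0.05991) = 0.6931 / 2.0624 = 0.3361
c = 7 / 0.05991^0.3361 = 7 / 0.3883 = 18.03
A = (31/18.03)^(1/0.3361) ⇒ ln A = ln(1.72)/0.3361 = 1.6128
A = e^1.6128 ≈ 5.017 mi²

5.02 mi²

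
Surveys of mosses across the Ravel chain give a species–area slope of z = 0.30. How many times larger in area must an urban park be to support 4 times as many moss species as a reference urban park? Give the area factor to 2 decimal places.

101.59

(A₂/A₁)^0.3 = 4, so A₂/A₁ = 4^(1/0.3) = 4^3.333
ln(A₂/A₁) = ln 4 / 0.3 = 1.3863 / 0.3 = 4.6210
A₂/A₁ = e^4.6210 ≈ 101.6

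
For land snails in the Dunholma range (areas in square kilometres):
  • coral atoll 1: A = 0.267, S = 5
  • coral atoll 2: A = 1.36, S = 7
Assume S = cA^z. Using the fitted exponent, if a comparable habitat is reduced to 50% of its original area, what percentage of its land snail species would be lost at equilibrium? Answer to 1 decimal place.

z = ln(7/5) / ln(1.36/0.267) = 0.3365 / 1.6280 = 0.2067
S_new/S_old = (A_new/A_old)^z = 0.5^0.2067 = exp(0.2067 × -0.6931) = 0.8665
Fraction lost = 1 − 0.8665 = 0.1335

13.3%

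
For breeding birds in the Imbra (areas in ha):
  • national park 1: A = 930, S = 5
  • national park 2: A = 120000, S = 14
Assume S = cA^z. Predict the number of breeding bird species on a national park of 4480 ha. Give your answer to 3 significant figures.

6.98

z = ln(14/5) / ln(120000/930) = 1.0296 / 4.8601 = 0.2119
c = 5 / 930^0.2119 = 5 / 4.255 = 1.175
S₃ = 1.175 × 4480^0.2119 = 1.175 × 5.937 ≈ 6.976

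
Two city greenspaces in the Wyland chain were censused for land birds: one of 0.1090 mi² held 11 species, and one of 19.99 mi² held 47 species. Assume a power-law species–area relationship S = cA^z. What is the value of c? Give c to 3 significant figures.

20.4

z = ln(S₂/S₁) / ln(A₂/A₁) = ln(47/11) / ln(19.99/0.109) = 1.4523 / 5.2116 = 0.2787
c = S₁ / A₁^z = 11 / 0.109^0.2787 = 11 / 0.5392 = 20.4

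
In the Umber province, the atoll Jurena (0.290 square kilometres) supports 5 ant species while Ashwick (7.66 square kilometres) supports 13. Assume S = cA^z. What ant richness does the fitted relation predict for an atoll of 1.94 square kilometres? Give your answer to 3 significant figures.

z = ln(13/5) / ln(7.66/0.29) = 0.9555 / 3.2739 = 0.2919
c = 5 / 0.29^0.2919 = 5 / 0.6968 = 7.176
S₃ = 7.176 × 1.94^0.2919 = 7.176 × 1.213 ≈ 8.707

8.71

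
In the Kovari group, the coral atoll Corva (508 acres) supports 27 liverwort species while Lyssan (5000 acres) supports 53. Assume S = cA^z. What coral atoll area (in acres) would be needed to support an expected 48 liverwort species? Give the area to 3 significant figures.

3570 acres

z = ln(53/27) / ln(5000/508) = 0.6745 / 2.2867 = 0.2949
c = 27 / 508^0.2949 = 27 / 6.282 = 4.298
A = (48/4.298)^(1/0.2949) ⇒ ln A = ln(11.17)/0.2949 = 8.1812
A = e^8.1812 ≈ 3573 acres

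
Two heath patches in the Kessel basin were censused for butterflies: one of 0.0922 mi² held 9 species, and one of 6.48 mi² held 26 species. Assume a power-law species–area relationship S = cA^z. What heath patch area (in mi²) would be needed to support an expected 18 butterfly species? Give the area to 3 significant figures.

1.48 mi²

z = ln(26/9) / ln(6.48/0.0922) = 1.0609 / 4.2525 = 0.2495
c = 9 / 0.0922^0.2495 = 9 / 0.5517 = 16.31
A = (18/16.31)^(1/0.2495) ⇒ ln A = ln(1.103)/0.2495 = 0.3947
A = e^0.3947 ≈ 1.484 mi²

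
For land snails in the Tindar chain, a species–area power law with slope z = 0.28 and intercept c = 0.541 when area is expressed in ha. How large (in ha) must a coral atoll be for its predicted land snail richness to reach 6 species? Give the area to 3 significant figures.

6 = 0.541 × A^0.28  ⇒  A^0.28 = 6/0.541 = 11.09
ln A = ln(11.09) / 0.28 = 2.4061 / 0.28 = 8.5932
A = e^8.5932 ≈ 5395 ha

5390 ha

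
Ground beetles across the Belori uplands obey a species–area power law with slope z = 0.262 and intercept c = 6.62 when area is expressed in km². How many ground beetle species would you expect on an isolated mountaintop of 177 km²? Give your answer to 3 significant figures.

25.7

S = 6.62 × 177^0.262
ln S = ln 6.62 + 0.262 × ln 177 = 1.8901 + 0.262 × 5.1761 = 3.2462
S = e^3.2462 ≈ 25.69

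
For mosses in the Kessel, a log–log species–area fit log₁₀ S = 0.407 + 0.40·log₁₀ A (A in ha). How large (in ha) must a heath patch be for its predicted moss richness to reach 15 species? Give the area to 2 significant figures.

15 = 2.553 × A^0.4  ⇒  A^0.4 = 15/2.553 = 5.876
ln A = ln(5.876) / 0.4 = 1.7709 / 0.4 = 4.4272
A = e^4.4272 ≈ 83.7 ha

84 ha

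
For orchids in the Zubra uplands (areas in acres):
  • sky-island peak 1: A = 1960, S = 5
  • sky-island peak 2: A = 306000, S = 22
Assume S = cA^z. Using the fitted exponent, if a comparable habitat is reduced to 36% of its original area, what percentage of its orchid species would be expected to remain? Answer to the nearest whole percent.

z = ln(22/5) / ln(306000/1960) = 1.4816 / 5.0506 = 0.2933
S_new/S_old = (A_new/A_old)^z = 0.36^0.2933 = exp(0.2933 × -1.0217) = 0.741

74%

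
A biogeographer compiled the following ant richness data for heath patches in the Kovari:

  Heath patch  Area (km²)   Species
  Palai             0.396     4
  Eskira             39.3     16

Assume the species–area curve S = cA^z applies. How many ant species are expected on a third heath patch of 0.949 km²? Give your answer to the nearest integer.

z = ln(16/4) / ln(39.3/0.396) = 1.3863 / 4.5976 = 0.3015
c = 4 / 0.396^0.3015 = 4 / 0.7563 = 5.289
S₃ = 5.289 × 0.949^0.3015 = 5.289 × 0.9843 ≈ 5.206

5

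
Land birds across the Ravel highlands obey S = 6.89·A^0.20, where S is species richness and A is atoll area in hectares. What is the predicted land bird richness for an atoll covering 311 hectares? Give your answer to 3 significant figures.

S = 6.89 × 311^0.2
ln S = ln 6.89 + 0.2 × ln 311 = 1.9301 + 0.2 × 5.7398 = 3.0780
S = e^3.0780 ≈ 21.72

21.7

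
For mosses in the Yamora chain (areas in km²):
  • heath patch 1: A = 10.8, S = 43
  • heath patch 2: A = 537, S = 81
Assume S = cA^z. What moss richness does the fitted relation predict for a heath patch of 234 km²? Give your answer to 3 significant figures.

70.8

z = ln(81/43) / ln(537/10.8) = 0.6332 / 3.9065 = 0.1621
c = 43 / 10.8^0.1621 = 43 / 1.471 = 29.24
S₃ = 29.24 × 234^0.1621 = 29.24 × 2.421 ≈ 70.8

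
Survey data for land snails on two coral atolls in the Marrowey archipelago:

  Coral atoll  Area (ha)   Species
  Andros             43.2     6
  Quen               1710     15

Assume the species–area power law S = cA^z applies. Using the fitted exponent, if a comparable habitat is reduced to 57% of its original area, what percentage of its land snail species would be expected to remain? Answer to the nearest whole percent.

z = ln(15/6) / ln(1710/43.2) = 0.9163 / 3.6784 = 0.2491
S_new/S_old = (A_new/A_old)^z = 0.57^0.2491 = exp(0.2491 × -0.5621) = 0.8693

87%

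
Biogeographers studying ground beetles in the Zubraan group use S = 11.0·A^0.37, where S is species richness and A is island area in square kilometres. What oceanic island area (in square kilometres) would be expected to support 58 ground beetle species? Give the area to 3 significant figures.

89.4 square kilometres

58 = 11 × A^0.37  ⇒  A^0.37 = 58/11 = 5.273
ln A = ln(5.273) / 0.37 = 1.6625 / 0.37 = 4.4934
A = e^4.4934 ≈ 89.42 square kilometres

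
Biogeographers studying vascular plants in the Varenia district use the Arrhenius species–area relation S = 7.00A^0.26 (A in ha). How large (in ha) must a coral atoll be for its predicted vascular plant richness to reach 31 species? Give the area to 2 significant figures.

31 = 7 × A^0.26  ⇒  A^0.26 = 31/7 = 4.429
ln A = ln(4.429) / 0.26 = 1.4881 / 0.26 = 5.7234
A = e^5.7234 ≈ 305.9 ha

310 ha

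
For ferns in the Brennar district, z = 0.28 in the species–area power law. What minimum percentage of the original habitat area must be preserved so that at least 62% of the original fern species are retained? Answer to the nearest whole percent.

Need (A_new/A_old)^0.28 = 0.62, so A_new/A_old = 0.62^(1/0.28) = 0.62^3.571
ln(A_new/A_old) = ln 0.62 / 0.28 = -0.4780 / 0.28 = -1.7073
A_new/A_old = e^-1.7073 ≈ 0.1814

18%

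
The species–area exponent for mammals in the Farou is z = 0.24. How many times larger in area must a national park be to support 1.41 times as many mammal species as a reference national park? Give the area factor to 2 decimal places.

(A₂/A₁)^0.24 = 1.41, so A₂/A₁ = 1.41^(1/0.24) = 1.41^4.167
ln(A₂/A₁) = ln 1.41 / 0.24 = 0.3436 / 0.24 = 1.4316
A₂/A₁ = e^1.4316 ≈ 4.185

4.19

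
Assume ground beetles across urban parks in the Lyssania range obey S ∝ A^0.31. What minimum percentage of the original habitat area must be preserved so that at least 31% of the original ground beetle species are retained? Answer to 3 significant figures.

Need (A_new/A_old)^0.31 = 0.31, so A_new/A_old = 0.31^(1/0.31) = 0.31^3.226
ln(A_new/A_old) = ln 0.31 / 0.31 = -1.1712 / 0.31 = -3.7780
A_new/A_old = e^-3.7780 ≈ 0.02287

2.29%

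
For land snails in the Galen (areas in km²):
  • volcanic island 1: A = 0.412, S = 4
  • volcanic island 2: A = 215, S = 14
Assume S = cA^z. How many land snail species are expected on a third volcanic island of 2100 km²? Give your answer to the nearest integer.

22

z = ln(14/4) / ln(215/0.412) = 1.2528 / 6.2574 = 0.2002
c = 4 / 0.412^0.2002 = 4 / 0.8373 = 4.777
S₃ = 4.777 × 2100^0.2002 = 4.777 × 4.625 ≈ 22.09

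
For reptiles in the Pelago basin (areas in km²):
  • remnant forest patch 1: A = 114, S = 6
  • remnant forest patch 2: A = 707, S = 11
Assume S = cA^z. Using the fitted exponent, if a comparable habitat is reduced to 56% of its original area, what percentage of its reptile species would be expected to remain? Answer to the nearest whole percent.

z = ln(11/6) / ln(707/114) = 0.6061 / 1.8248 = 0.3322
S_new/S_old = (A_new/A_old)^z = 0.56^0.3322 = exp(0.3322 × -0.5798) = 0.8248

82%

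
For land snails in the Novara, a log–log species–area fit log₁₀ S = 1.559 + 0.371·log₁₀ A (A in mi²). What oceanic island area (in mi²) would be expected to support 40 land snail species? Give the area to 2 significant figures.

40 = 36.22 × A^0.371  ⇒  A^0.371 = 40/36.22 = 1.104
ln A = ln(1.104) / 0.371 = 0.0991 / 0.371 = 0.2672
A = e^0.2672 ≈ 1.306 mi²

1.3 mi²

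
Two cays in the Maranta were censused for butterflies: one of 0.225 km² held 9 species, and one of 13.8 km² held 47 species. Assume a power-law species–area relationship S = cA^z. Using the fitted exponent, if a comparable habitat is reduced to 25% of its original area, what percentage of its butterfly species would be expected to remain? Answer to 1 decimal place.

z = ln(47/9) / ln(13.8/0.225) = 1.6529 / 4.1163 = 0.4016
S_new/S_old = (A_new/A_old)^z = 0.25^0.4016 = exp(0.4016 × -1.3863) = 0.5731

57.3%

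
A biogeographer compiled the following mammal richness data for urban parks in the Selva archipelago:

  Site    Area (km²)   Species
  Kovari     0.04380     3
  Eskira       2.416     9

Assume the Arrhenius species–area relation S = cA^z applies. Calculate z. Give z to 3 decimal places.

0.274

Taking logs: ln S = ln c + z ln A, so z = (ln S₂ − ln S₁)/(ln A₂ − ln A₁).
z = ln(9/3) / ln(2.416/0.0438) = ln(3) / ln(55.16) = 1.0986 / 4.0102 = 0.2740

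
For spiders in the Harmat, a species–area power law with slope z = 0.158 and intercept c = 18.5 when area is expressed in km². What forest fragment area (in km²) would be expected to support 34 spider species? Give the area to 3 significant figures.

47.1 km²

34 = 18.5 × A^0.158  ⇒  A^0.158 = 34/18.5 = 1.838
ln A = ln(1.838) / 0.158 = 0.6086 / 0.158 = 3.8518
A = e^3.8518 ≈ 47.08 km²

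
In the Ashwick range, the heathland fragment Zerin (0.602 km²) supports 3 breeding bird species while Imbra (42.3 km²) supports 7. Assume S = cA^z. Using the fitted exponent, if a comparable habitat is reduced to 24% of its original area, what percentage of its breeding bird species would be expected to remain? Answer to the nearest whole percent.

z = ln(7/3) / ln(42.3/0.602) = 0.8473 / 4.2523 = 0.1993
S_new/S_old = (A_new/A_old)^z = 0.24^0.1993 = exp(0.1993 × -1.4271) = 0.7525

75%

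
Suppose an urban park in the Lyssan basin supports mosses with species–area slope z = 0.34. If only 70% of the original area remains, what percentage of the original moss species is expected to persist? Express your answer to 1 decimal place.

S_new/S_old = (A_new/A_old)^z = 0.7^0.34
= exp(0.34 × ln 0.7) = exp(0.34 × -0.3567) = exp(-0.1213) ≈ 0.8858

88.6%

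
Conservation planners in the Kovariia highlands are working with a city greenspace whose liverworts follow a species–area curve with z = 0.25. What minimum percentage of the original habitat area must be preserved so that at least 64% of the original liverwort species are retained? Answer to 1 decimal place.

16.8%

Need (A_new/A_old)^0.25 = 0.64, so A_new/A_old = 0.64^(1/0.25) = 0.64^4
ln(A_new/A_old) = ln 0.64 / 0.25 = -0.4463 / 0.25 = -1.7851
A_new/A_old = e^-1.7851 ≈ 0.1678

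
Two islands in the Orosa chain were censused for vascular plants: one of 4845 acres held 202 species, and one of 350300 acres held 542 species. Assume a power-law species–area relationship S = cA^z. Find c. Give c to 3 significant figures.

z = ln(S₂/S₁) / ln(A₂/A₁) = ln(542/202) / ln(350300/4845) = 0.9870 / 4.2808 = 0.2306
c = S₁ / A₁^z = 202 / 4845^0.2306 = 202 / 7.074 = 28.55

28.6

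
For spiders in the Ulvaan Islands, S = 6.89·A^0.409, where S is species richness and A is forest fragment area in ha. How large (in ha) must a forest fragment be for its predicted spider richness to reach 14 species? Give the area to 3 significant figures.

14 = 6.89 × A^0.409  ⇒  A^0.409 = 14/6.89 = 2.032
ln A = ln(2.032) / 0.409 = 0.7090 / 0.409 = 1.7335
A = e^1.7335 ≈ 5.66 ha

5.66 ha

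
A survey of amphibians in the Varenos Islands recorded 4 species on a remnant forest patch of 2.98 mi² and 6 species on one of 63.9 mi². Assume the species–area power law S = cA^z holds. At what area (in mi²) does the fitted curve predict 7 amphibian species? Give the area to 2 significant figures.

z = ln(6/4) / ln(63.9/2.98) = 0.4055 / 3.0654 = 0.1323
c = 4 / 2.98^0.1323 = 4 / 1.155 = 3.462
A = (7/3.462)^(1/0.1323) ⇒ ln A = ln(2.022)/0.1323 = 5.3227
A = e^5.3227 ≈ 204.9 mi²

200 mi²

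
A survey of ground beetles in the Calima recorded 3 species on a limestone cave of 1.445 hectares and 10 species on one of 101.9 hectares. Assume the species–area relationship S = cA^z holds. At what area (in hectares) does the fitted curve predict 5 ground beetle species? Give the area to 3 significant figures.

8.79 hectares

z = ln(10/3) / ln(101.9/1.445) = 1.2040 / 4.2559 = 0.2829
c = 3 / 1.445^0.2829 = 3 / 1.11 = 2.703
A = (5/2.703)^(1/0.2829) ⇒ ln A = ln(1.85)/0.2829 = 2.1738
A = e^2.1738 ≈ 8.792 hectares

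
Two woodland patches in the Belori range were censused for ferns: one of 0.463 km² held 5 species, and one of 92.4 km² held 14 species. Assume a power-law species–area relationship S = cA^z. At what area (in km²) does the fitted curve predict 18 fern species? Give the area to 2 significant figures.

z = ln(14/5) / ln(92.4/0.463) = 1.0296 / 5.2962 = 0.1944
c = 5 / 0.463^0.1944 = 5 / 0.861 = 5.807
A = (18/5.807)^(1/0.1944) ⇒ ln A = ln(3.099)/0.1944 = 5.8188
A = e^5.8188 ≈ 336.6 km²

340 km²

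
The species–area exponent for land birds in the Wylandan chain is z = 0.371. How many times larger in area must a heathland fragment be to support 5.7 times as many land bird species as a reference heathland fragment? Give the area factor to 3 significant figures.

109

(A₂/A₁)^0.371 = 5.7, so A₂/A₁ = 5.7^(1/0.371) = 5.7^2.695
ln(A₂/A₁) = ln 5.7 / 0.371 = 1.7405 / 0.371 = 4.6913
A₂/A₁ = e^4.6913 ≈ 109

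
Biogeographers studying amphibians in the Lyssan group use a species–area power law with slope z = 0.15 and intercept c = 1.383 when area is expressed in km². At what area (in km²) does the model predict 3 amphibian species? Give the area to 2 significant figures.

3 = 1.383 × A^0.15  ⇒  A^0.15 = 3/1.383 = 2.169
ln A = ln(2.169) / 0.15 = 0.7744 / 0.15 = 5.1624
A = e^5.1624 ≈ 174.6 km²

170 km²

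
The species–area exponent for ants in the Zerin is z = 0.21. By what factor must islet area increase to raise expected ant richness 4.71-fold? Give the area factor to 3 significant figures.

(A₂/A₁)^0.21 = 4.71, so A₂/A₁ = 4.71^(1/0.21) = 4.71^4.762
ln(A₂/A₁) = ln 4.71 / 0.21 = 1.5497 / 0.21 = 7.3795
A₂/A₁ = e^7.3795 ≈ 1603

1600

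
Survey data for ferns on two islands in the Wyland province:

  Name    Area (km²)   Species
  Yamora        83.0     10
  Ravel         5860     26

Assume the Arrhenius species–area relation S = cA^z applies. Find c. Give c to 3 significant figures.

z = ln(S₂/S₁) / ln(A₂/A₁) = ln(26/10) / ln(5860/83) = 0.9555 / 4.2571 = 0.2245
c = S₁ / A₁^z = 10 / 83^0.2245 = 10 / 2.696 = 3.709

3.71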